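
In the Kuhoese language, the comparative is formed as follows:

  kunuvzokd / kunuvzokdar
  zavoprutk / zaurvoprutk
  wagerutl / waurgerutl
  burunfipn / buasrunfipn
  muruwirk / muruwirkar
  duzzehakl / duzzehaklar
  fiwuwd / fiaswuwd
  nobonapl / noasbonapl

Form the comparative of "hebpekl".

hebpeklar

zavoprutk and muruwirk both end in -k yet inflect differently (zaurvoprutk, muruwirkar), so the final letter is not what conditions the rule; the second-to-last letter is.
"hebpekl" has second-to-last letter 'k'. The stems whose second-to-last letter is 'k' (kunuvzokd → kunuvzokdar, duzzehakl → duzzehaklar) add -ar.
The other patterns: stems whose second-to-last letter is 't' insert -ur- after the first vowel; stems whose second-to-last letter is 'p' or 'w' insert -as- after the first vowel.
So hebpekl → hebpeklar.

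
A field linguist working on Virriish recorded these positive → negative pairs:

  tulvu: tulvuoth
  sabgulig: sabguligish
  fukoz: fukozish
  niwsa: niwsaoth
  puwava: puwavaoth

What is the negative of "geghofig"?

"geghofig" ends in a consonant. The stems ending in a consonant (sabgulig → sabguligish, fukoz → fukozish) add -ish.
So geghofig → geghofigish.

geghofigish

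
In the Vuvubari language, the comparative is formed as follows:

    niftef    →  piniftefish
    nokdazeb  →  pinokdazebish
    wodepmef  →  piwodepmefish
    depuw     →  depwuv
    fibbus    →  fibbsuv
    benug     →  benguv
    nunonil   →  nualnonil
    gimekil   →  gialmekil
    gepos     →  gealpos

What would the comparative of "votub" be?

votbuv

fibbus and gepos both end in -s yet inflect differently (fibbsuv, gealpos), so the final letter is not what conditions the rule; the last vowel is.
"votub" has last vowel 'u'. The stems whose last vowel is 'u' (depuw → depwuv, fibbus → fibbsuv, benug → benguv) delete the last vowel and add -uv.
So votub → votbuv.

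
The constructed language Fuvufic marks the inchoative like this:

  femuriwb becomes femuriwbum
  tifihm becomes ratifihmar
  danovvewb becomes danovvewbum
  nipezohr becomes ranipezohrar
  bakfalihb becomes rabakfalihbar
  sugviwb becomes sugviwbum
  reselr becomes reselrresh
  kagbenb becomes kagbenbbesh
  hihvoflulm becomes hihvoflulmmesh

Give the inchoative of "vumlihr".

ravumlihrar

"vumlihr" has second-to-last letter 'h'. The stems whose second-to-last letter is 'h' (nipezohr → ranipezohrar, bakfalihb → rabakfalihbar, tifihm → ratifihmar) add ra- … -ar around the stem.
The other patterns: stems whose second-to-last letter is 'w' add -um; stems whose second-to-last letter is 'l' or 'n' double the final consonant and add -esh.
So vumlihr → ravumlihrar.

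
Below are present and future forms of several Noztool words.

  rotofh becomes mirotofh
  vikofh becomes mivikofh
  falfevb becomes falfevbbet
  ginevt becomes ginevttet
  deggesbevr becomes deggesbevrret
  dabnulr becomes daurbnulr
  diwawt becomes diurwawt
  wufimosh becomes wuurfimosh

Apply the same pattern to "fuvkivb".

fuvkivbbet

deggesbevr and dabnulr both end in -r yet inflect differently (deggesbevrret, daurbnulr), so the final letter is not what conditions the rule; the second-to-last letter is.
"fuvkivb" has second-to-last letter 'v'. The stems whose second-to-last letter is 'v' (falfevb → falfevbbet, ginevt → ginevttet, deggesbevr → deggesbevrret) double the final consonant and add -et.
The other patterns: stems whose second-to-last letter is 'f' add the prefix mi-; stems whose second-to-last letter is 'l', 's' or 'w' insert -ur- after the first vowel.
So fuvkivb → fuvkivbbet.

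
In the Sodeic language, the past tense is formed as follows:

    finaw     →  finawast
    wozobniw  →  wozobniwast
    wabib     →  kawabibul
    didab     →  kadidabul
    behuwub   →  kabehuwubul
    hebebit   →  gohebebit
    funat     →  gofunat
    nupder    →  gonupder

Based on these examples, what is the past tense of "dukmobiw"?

wozobniw and wabib both have last vowel 'i' yet inflect differently (wozobniwast, kawabibul), so the last vowel is not what conditions the rule; the final letter is.
"dukmobiw" ends in -w. The stems ending in -w (finaw → finawast, wozobniw → wozobniwast) add -ast.
So dukmobiw → dukmobiwast.

dukmobiwast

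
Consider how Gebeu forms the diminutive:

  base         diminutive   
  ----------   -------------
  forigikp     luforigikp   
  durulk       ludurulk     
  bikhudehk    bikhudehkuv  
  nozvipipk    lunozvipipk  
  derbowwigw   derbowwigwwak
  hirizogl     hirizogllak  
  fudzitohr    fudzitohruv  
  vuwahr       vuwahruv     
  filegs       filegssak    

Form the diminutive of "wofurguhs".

wofurguhsuv

bikhudehk and durulk both end in -k yet inflect differently (bikhudehkuv, ludurulk), so the final letter is not what conditions the rule; the second-to-last letter is.
"wofurguhs" has second-to-last letter 'h'. The stems whose second-to-last letter is 'h' (vuwahr → vuwahruv, fudzitohr → fudzitohruv, bikhudehk → bikhudehkuv) add -uv.
The other patterns: stems whose second-to-last letter is 'g' double the final consonant and add -ak; stems whose second-to-last letter is 'k', 'l' or 'p' add the prefix lu-.
So wofurguhs → wofurguhsuv.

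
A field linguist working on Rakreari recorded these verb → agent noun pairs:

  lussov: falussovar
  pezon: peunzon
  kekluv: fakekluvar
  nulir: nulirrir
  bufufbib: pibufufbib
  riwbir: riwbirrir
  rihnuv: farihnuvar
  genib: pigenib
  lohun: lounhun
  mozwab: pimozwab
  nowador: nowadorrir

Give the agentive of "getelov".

fagetelovar

nowador and lussov both have last vowel 'o' yet inflect differently (nowadorrir, falussovar), so the last vowel is not what conditions the rule; the final letter is.
"getelov" ends in -v. The stems ending in -v (rihnuv → farihnuvar, kekluv → fakekluvar, lussov → falussovar) add fa- … -ar around the stem.
The other patterns: stems ending in -r double the final consonant and add -ir; stems ending in -b add the prefix pi-; stems ending in -n insert -un- after the first vowel.
So getelov → fagetelovar.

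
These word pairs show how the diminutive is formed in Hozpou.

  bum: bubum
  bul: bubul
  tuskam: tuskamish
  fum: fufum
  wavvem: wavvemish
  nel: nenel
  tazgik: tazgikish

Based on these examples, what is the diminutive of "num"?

fum and tuskam both end in -m yet inflect differently (fufum, tuskamish), so the final letter is not what conditions the rule; the number of vowels is.
"num" has 1 vowel. The stems with 1 vowel (bul → bubul, nel → nenel, fum → fufum) repeat the first consonant+vowel as a prefix.
The other pattern: stems with 2 vowels add -ish.
So num → nunum.

nunum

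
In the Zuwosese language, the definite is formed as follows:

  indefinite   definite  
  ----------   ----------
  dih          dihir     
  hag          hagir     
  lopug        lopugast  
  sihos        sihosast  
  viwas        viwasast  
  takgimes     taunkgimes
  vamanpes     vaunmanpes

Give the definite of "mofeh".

mofehast

hag and lopug both end in -g yet inflect differently (hagir, lopugast), so the final letter is not what conditions the rule; the number of vowels is.
"mofeh" has 2 vowels. The stems with 2 vowels (lopug → lopugast, sihos → sihosast, viwas → viwasast) add -ast.
So mofeh → mofehast.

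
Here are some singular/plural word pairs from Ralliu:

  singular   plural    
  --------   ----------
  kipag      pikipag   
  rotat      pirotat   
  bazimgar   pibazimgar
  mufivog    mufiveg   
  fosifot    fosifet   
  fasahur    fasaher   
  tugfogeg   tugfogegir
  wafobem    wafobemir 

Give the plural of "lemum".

lemem

"lemum" has last vowel 'u'. The one such stem in the data (fasahur → fasaher) changes the last vowel to 'e' (as do mufivog, fosifot), so the same rule applies.
The other patterns: stems whose last vowel is 'a' add the prefix pi-; stems whose last vowel is 'e' add -ir.
So lemum → lemem.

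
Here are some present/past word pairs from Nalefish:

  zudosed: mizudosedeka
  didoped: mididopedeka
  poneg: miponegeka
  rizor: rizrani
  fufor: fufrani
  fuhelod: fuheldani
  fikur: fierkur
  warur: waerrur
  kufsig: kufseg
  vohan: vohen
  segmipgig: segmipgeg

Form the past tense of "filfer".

zudosed and fuhelod both end in -d yet inflect differently (mizudosedeka, fuheldani), so the final letter is not what conditions the rule; the last vowel is.
"filfer" has last vowel 'e'. The stems whose last vowel is 'e' (zudosed → mizudosedeka, didoped → mididopedeka, poneg → miponegeka) add mi- … -eka around the stem.
So filfer → mifilfereka.

mifilfereka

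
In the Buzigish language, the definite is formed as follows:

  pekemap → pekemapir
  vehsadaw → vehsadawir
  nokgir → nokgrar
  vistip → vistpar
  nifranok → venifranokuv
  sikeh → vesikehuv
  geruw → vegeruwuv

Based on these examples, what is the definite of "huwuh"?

vehuwuhuv

"huwuh" has last vowel 'u'. The one such stem in the data (geruw → vegeruwuv) adds ve- … -uv around the stem, so the same rule applies.
The other patterns: stems whose last vowel is 'a' add -ir; stems whose last vowel is 'i' delete the last vowel and add -ar.
So huwuh → vehuwuhuv.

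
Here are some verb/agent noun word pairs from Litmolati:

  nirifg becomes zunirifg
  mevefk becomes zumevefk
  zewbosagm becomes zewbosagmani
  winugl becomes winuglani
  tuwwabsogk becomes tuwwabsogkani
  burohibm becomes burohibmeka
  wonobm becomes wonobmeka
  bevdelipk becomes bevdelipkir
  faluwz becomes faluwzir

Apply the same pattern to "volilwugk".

volilwugkani

"volilwugk" has second-to-last letter 'g'. The stems whose second-to-last letter is 'g' (zewbosagm → zewbosagmani, winugl → winuglani, tuwwabsogk → tuwwabsogkani) add -ani.
The other patterns: stems whose second-to-last letter is 'f' add the prefix zu-; stems whose second-to-last letter is 'b' add -eka; stems whose second-to-last letter is 'p' or 'w' add -ir.
So volilwugk → volilwugkani.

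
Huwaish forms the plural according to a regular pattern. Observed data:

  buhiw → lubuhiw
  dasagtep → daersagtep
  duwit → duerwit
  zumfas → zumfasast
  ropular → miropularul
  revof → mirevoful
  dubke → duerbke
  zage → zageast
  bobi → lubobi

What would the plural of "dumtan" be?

dubke and zage both end in -e yet inflect differently (duerbke, zageast), so the final letter is not what conditions the rule; the first letter is.
"dumtan" begins with d-. The stems beginning with d- (dasagtep → daersagtep, dubke → duerbke, duwit → duerwit) insert -er- after the first vowel.
The other patterns: stems beginning with r- add mi- … -ul around the stem; stems beginning with b- add the prefix lu-; stems beginning with z- add -ast.
So dumtan → duermtan.

duermtan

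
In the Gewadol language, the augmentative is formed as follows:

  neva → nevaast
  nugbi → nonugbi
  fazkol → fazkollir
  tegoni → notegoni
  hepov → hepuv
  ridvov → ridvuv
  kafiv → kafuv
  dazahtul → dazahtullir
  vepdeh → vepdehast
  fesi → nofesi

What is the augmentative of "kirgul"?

"kirgul" ends in -l. The stems ending in -l (fazkol → fazkollir, dazahtul → dazahtullir) double the final consonant and add -ir.
So kirgul → kirgullir.

kirgullir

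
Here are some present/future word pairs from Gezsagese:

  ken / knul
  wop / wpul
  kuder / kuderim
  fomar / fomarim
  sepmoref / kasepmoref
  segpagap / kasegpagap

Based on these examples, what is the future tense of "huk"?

wop and segpagap both end in -p yet inflect differently (wpul, kasegpagap), so the final letter is not what conditions the rule; the number of vowels is.
"huk" has 1 vowel. The stems with 1 vowel (ken → knul, wop → wpul) delete the last vowel and add -ul.
The other patterns: stems with 2 vowels add -im; stems with 3 vowels add the prefix ka-.
So huk → hkul.

hkul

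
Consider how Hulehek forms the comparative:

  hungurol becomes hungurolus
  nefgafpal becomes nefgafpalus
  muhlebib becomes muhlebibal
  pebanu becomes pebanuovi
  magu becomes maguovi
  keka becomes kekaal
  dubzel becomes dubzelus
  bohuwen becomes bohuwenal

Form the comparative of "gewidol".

dubzel and bohuwen both have last vowel 'e' yet inflect differently (dubzelus, bohuwenal), so the last vowel is not what conditions the rule; the final letter is.
"gewidol" ends in -l. The stems ending in -l (hungurol → hungurolus, dubzel → dubzelus, nefgafpal → nefgafpalus) add -us.
So gewidol → gewidolus.

gewidolus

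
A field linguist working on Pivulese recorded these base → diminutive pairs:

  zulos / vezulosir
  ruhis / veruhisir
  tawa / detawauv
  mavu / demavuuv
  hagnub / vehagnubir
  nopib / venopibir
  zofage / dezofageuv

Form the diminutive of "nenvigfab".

hagnub and mavu both have last vowel 'u' yet inflect differently (vehagnubir, demavuuv), so the last vowel is not what conditions the rule; whether the stem ends in a vowel or a consonant is.
"nenvigfab" ends in a consonant. The stems ending in a consonant (zulos → vezulosir, nopib → venopibir, ruhis → veruhisir) add ve- … -ir around the stem.
So nenvigfab → venenvigfabir.

venenvigfabir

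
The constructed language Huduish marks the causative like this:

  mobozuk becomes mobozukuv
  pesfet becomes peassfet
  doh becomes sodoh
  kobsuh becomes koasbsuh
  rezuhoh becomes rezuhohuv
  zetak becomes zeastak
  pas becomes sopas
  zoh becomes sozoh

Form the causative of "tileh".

zoh and kobsuh both end in -h yet inflect differently (sozoh, koasbsuh), so the final letter is not what conditions the rule; the number of vowels is.
"tileh" has 2 vowels. The stems with 2 vowels (zetak → zeastak, pesfet → peassfet, kobsuh → koasbsuh) insert -as- after the first vowel.
The other patterns: stems with 1 vowel add the prefix so-; stems with 3 vowels add -uv.
So tileh → tiasleh.

tiasleh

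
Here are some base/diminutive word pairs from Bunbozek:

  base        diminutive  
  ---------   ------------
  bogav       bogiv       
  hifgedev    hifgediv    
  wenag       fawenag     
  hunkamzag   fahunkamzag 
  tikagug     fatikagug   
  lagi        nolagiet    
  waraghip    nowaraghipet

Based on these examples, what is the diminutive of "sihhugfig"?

bogav and wenag both have last vowel 'a' yet inflect differently (bogiv, fawenag), so the last vowel is not what conditions the rule; the final letter is.
"sihhugfig" ends in -g. The stems ending in -g (wenag → fawenag, hunkamzag → fahunkamzag, tikagug → fatikagug) add the prefix fa-.
The other patterns: stems ending in -v change the last vowel to 'i'; stems ending in -i or -p add no- … -et around the stem.
So sihhugfig → fasihhugfig.

fasihhugfig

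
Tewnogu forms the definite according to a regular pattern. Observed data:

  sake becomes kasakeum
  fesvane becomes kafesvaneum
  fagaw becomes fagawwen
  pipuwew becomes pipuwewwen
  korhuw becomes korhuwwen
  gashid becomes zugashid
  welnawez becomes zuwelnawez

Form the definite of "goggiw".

goggiwwen

sake and pipuwew both have last vowel 'e' yet inflect differently (kasakeum, pipuwewwen), so the last vowel is not what conditions the rule; the final letter is.
"goggiw" ends in -w. The stems ending in -w (fagaw → fagawwen, pipuwew → pipuwewwen, korhuw → korhuwwen) double the final consonant and add -en.
The other patterns: stems ending in -e add ka- … -um around the stem; stems ending in -d or -z add the prefix zu-.
So goggiw → goggiwwen.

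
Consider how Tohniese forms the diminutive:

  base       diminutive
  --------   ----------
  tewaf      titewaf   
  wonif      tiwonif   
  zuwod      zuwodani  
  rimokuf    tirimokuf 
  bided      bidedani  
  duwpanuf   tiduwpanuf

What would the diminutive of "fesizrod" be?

fesizrodani

tewaf and zuwod both have 2 vowels yet inflect differently (titewaf, zuwodani), so the number of vowels is not what conditions the rule; the final letter is.
"fesizrod" ends in -d. The stems ending in -d (zuwod → zuwodani, bided → bidedani) add -ani.
So fesizrod → fesizrodani.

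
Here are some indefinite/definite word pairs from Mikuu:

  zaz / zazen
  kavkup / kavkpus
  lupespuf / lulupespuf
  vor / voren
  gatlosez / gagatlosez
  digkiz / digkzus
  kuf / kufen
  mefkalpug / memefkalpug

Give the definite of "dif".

zaz and digkiz both end in -z yet inflect differently (zazen, digkzus), so the final letter is not what conditions the rule; the number of vowels is.
"dif" has 1 vowel. The stems with 1 vowel (zaz → zazen, kuf → kufen, vor → voren) add -en.
The other patterns: stems with 2 vowels delete the last vowel and add -us; stems with 3 vowels repeat the first consonant+vowel as a prefix.
So dif → difen.

difen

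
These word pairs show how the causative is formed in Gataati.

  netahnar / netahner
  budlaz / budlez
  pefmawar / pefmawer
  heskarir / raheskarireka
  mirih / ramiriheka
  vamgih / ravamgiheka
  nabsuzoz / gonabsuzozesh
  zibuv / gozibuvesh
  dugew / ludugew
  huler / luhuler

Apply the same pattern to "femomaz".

"femomaz" has last vowel 'a'. The stems whose last vowel is 'a' (netahnar → netahner, budlaz → budlez, pefmawar → pefmawer) change the last vowel to 'e'.
So femomaz → femomez.

femomez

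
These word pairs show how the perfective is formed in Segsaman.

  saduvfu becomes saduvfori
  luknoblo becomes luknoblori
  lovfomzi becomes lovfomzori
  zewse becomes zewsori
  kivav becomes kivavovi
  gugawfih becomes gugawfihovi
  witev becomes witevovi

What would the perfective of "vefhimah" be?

vefhimahovi

lovfomzi and gugawfih both have last vowel 'i' yet inflect differently (lovfomzori, gugawfihovi), so the last vowel is not what conditions the rule; whether the stem ends in a vowel or a consonant is.
"vefhimah" ends in a consonant. The stems ending in a consonant (kivav → kivavovi, gugawfih → gugawfihovi, witev → witevovi) add -ovi.
So vefhimah → vefhimahovi.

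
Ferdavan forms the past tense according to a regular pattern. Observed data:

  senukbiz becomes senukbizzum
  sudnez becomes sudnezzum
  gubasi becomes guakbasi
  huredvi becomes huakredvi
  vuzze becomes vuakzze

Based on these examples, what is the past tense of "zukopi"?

zuakkopi

"zukopi" ends in a vowel. The stems ending in a vowel (gubasi → guakbasi, huredvi → huakredvi, vuzze → vuakzze) insert -ak- after the first vowel.
The other pattern: stems ending in a consonant double the final consonant and add -um.
So zukopi → zuakkopi.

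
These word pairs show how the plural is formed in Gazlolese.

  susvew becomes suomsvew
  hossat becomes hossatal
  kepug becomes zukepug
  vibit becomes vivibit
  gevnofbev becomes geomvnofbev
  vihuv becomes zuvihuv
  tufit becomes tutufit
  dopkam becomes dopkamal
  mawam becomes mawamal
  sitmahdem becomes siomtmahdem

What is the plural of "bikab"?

"bikab" has last vowel 'a'. The stems whose last vowel is 'a' (dopkam → dopkamal, mawam → mawamal, hossat → hossatal) add -al.
So bikab → bikabal.

bikabal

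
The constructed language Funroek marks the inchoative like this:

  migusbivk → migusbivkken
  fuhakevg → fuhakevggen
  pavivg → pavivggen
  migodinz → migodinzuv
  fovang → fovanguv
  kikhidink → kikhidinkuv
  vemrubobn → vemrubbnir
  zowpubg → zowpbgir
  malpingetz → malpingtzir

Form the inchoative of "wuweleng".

"wuweleng" has second-to-last letter 'n'. The stems whose second-to-last letter is 'n' (migodinz → migodinzuv, fovang → fovanguv, kikhidink → kikhidinkuv) add -uv.
So wuweleng → wuwelenguv.

wuwelenguv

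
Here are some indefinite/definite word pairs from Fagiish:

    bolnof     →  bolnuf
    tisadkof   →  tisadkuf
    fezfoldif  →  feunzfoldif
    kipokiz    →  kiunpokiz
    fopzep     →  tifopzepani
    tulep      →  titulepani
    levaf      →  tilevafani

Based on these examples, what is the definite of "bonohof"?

bonohuf

"bonohof" has last vowel 'o'. The stems whose last vowel is 'o' (bolnof → bolnuf, tisadkof → tisadkuf) change the last vowel to 'u'.
So bonohof → bonohuf.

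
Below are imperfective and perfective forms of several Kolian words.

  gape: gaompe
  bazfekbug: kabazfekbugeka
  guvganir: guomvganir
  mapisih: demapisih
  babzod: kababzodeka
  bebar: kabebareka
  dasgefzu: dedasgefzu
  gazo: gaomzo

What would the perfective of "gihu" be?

guvganir and bebar both end in -r yet inflect differently (guomvganir, kabebareka), so the final letter is not what conditions the rule; the first letter is.
"gihu" begins with g-. The stems beginning with g- (gazo → gaomzo, gape → gaompe, guvganir → guomvganir) insert -om- after the first vowel.
The other patterns: stems beginning with b- add ka- … -eka around the stem; stems beginning with d- or m- add the prefix de-.
So gihu → giomhu.

giomhu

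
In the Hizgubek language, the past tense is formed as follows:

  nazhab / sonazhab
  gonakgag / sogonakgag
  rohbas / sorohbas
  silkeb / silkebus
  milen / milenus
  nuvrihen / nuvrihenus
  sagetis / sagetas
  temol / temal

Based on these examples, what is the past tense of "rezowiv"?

rezowav

nazhab and silkeb both end in -b yet inflect differently (sonazhab, silkebus), so the final letter is not what conditions the rule; the last vowel is.
"rezowiv" has last vowel 'i'. The one such stem in the data (sagetis → sagetas) changes the last vowel to 'a' (as does temol), so the same rule applies.
The other patterns: stems whose last vowel is 'a' add the prefix so-; stems whose last vowel is 'e' add -us.
So rezowiv → rezowav.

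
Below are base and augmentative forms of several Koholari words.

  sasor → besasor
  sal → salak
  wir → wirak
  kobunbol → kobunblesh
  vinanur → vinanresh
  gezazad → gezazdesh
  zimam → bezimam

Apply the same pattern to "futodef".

"futodef" has 3 vowels. The stems with 3 vowels (vinanur → vinanresh, kobunbol → kobunblesh, gezazad → gezazdesh) delete the last vowel and add -esh.
The other patterns: stems with 1 vowel add -ak; stems with 2 vowels add the prefix be-.
So futodef → futodfesh.

futodfesh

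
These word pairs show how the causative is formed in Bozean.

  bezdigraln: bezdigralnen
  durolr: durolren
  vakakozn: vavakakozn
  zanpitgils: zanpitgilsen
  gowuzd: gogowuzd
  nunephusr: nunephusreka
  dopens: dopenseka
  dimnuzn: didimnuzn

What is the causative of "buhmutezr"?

bubuhmutezr

dimnuzn and bezdigraln both end in -n yet inflect differently (didimnuzn, bezdigralnen), so the final letter is not what conditions the rule; the second-to-last letter is.
"buhmutezr" has second-to-last letter 'z'. The stems whose second-to-last letter is 'z' (gowuzd → gogowuzd, dimnuzn → didimnuzn, vakakozn → vavakakozn) repeat the first consonant+vowel as a prefix.
So buhmutezr → bubuhmutezr.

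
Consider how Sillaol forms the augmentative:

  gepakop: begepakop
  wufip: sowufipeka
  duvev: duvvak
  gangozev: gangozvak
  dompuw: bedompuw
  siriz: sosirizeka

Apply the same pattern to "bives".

wufip and gepakop both end in -p yet inflect differently (sowufipeka, begepakop), so the final letter is not what conditions the rule; the last vowel is.
"bives" has last vowel 'e'. The stems whose last vowel is 'e' (gangozev → gangozvak, duvev → duvvak) delete the last vowel and add -ak.
The other patterns: stems whose last vowel is 'i' add so- … -eka around the stem; stems whose last vowel is 'o' or 'u' add the prefix be-.
So bives → bivsak.

bivsak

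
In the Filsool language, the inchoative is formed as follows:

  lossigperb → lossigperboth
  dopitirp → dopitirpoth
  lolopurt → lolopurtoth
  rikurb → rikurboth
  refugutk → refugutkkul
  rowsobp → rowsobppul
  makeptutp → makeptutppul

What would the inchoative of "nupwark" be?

nupwarkoth

dopitirp and makeptutp both end in -p yet inflect differently (dopitirpoth, makeptutppul), so the final letter is not what conditions the rule; the second-to-last letter is.
"nupwark" has second-to-last letter 'r'. The stems whose second-to-last letter is 'r' (lossigperb → lossigperboth, dopitirp → dopitirpoth, lolopurt → lolopurtoth) add -oth.
The other pattern: stems whose second-to-last letter is 'b' or 't' double the final consonant and add -ul.
So nupwark → nupwarkoth.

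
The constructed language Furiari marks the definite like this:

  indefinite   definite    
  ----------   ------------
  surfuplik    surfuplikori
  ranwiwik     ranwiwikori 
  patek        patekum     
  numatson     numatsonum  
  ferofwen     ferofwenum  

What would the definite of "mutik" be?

mutikori

surfuplik and patek both end in -k yet inflect differently (surfuplikori, patekum), so the final letter is not what conditions the rule; the last vowel is.
"mutik" has last vowel 'i'. The stems whose last vowel is 'i' (surfuplik → surfuplikori, ranwiwik → ranwiwikori) add -ori.
So mutik → mutikori.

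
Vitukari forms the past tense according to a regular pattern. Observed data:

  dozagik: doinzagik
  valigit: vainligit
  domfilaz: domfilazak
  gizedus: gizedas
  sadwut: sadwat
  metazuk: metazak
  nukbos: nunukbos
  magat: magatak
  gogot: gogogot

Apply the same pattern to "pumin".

"pumin" has last vowel 'i'. The stems whose last vowel is 'i' (valigit → vainligit, dozagik → doinzagik) insert -in- after the first vowel.
So pumin → puinmin.

puinmin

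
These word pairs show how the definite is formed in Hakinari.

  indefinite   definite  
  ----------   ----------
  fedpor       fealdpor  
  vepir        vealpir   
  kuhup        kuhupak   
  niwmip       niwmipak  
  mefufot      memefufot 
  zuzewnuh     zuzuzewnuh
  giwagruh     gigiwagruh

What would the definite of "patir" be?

paaltir

"patir" ends in -r. The stems ending in -r (fedpor → fealdpor, vepir → vealpir) insert -al- after the first vowel.
The other patterns: stems ending in -p add -ak; stems ending in -h or -t repeat the first consonant+vowel as a prefix.
So patir → paaltir.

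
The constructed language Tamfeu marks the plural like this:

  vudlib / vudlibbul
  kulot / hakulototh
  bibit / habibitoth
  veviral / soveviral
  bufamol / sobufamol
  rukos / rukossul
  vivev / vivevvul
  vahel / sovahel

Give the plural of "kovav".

bufamol and kulot both have last vowel 'o' yet inflect differently (sobufamol, hakulototh), so the last vowel is not what conditions the rule; the final letter is.
"kovav" ends in -v. The one such stem in the data (vivev → vivevvul) doubles the final consonant and adds -ul (as do vudlib, rukos), so the same rule applies.
So kovav → kovavvul.

kovavvul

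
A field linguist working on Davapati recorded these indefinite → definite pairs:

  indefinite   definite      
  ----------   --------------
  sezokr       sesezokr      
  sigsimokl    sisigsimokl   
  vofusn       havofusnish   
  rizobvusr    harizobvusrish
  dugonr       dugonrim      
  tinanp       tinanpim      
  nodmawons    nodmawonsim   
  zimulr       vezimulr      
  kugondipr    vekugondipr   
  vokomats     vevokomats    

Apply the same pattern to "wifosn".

hawifosnish

sezokr and rizobvusr both end in -r yet inflect differently (sesezokr, harizobvusrish), so the final letter is not what conditions the rule; the second-to-last letter is.
"wifosn" has second-to-last letter 's'. The stems whose second-to-last letter is 's' (vofusn → havofusnish, rizobvusr → harizobvusrish) add ha- … -ish around the stem.
The other patterns: stems whose second-to-last letter is 'k' repeat the first consonant+vowel as a prefix; stems whose second-to-last letter is 'n' add -im; stems whose second-to-last letter is 'l', 'p' or 't' add the prefix ve-.
So wifosn → hawifosnish.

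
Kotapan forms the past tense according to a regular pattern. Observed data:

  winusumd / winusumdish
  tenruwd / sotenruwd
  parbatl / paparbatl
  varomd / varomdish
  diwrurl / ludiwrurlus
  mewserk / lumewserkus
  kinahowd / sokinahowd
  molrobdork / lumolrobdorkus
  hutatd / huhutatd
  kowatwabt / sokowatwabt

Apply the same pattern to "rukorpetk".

"rukorpetk" has second-to-last letter 't'. The stems whose second-to-last letter is 't' (hutatd → huhutatd, parbatl → paparbatl) repeat the first consonant+vowel as a prefix.
The other patterns: stems whose second-to-last letter is 'm' add -ish; stems whose second-to-last letter is 'r' add lu- … -us around the stem; stems whose second-to-last letter is 'b' or 'w' add the prefix so-.
So rukorpetk → rurukorpetk.

rurukorpetk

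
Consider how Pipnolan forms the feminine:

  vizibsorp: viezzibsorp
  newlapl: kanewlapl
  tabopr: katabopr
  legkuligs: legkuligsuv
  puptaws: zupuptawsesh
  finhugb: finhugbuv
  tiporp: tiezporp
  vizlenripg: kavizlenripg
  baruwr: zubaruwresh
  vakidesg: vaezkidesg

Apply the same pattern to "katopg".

kakatopg

"katopg" has second-to-last letter 'p'. The stems whose second-to-last letter is 'p' (vizlenripg → kavizlenripg, tabopr → katabopr, newlapl → kanewlapl) add the prefix ka-.
The other patterns: stems whose second-to-last letter is 'g' add -uv; stems whose second-to-last letter is 'w' add zu- … -esh around the stem; stems whose second-to-last letter is 'r' or 's' insert -ez- after the first vowel.
So katopg → kakatopg.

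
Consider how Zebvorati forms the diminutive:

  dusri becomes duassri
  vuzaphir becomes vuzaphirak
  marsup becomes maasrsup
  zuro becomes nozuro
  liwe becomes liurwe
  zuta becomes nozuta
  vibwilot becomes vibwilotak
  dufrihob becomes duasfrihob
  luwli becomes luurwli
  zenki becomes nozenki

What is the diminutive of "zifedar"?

nozifedar

"zifedar" begins with z-. The stems beginning with z- (zuta → nozuta, zenki → nozenki, zuro → nozuro) add the prefix no-.
The other patterns: stems beginning with v- add -ak; stems beginning with l- insert -ur- after the first vowel; stems beginning with d- or m- insert -as- after the first vowel.
So zifedar → nozifedar.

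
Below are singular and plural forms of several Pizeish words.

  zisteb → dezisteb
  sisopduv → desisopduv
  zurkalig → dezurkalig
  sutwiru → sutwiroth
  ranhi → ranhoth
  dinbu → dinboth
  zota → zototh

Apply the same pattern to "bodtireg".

sisopduv and sutwiru both have last vowel 'u' yet inflect differently (desisopduv, sutwiroth), so the last vowel is not what conditions the rule; whether the stem ends in a vowel or a consonant is.
"bodtireg" ends in a consonant. The stems ending in a consonant (zisteb → dezisteb, sisopduv → desisopduv, zurkalig → dezurkalig) add the prefix de-.
So bodtireg → debodtireg.

debodtireg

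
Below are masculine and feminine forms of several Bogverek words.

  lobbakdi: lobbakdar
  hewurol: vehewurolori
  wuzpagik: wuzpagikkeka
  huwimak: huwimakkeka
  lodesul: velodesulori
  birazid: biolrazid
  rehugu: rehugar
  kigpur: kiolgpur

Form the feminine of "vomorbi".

lobbakdi and wuzpagik both have last vowel 'i' yet inflect differently (lobbakdar, wuzpagikkeka), so the last vowel is not what conditions the rule; the final letter is.
"vomorbi" ends in -i. The one such stem in the data (lobbakdi → lobbakdar) drops the final letter and adds -ar (as does rehugu), so the same rule applies.
The other patterns: stems ending in -k double the final consonant and add -eka; stems ending in -l add ve- … -ori around the stem; stems ending in -d or -r insert -ol- after the first vowel.
So vomorbi → vomorbar.

vomorbar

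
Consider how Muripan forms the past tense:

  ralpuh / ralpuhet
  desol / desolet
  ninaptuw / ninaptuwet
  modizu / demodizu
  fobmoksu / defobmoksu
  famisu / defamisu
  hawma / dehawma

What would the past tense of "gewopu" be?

ralpuh and modizu both have last vowel 'u' yet inflect differently (ralpuhet, demodizu), so the last vowel is not what conditions the rule; whether the stem ends in a vowel or a consonant is.
"gewopu" ends in a vowel. The stems ending in a vowel (modizu → demodizu, fobmoksu → defobmoksu, famisu → defamisu) add the prefix de-.
So gewopu → degewopu.

degewopu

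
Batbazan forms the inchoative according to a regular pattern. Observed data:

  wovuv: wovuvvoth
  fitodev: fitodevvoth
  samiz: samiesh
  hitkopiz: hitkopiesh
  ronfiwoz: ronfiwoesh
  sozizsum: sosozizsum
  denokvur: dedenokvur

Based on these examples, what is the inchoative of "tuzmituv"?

tuzmituvvoth

wovuv and sozizsum both have last vowel 'u' yet inflect differently (wovuvvoth, sosozizsum), so the last vowel is not what conditions the rule; the final letter is.
"tuzmituv" ends in -v. The stems ending in -v (wovuv → wovuvvoth, fitodev → fitodevvoth) double the final consonant and add -oth.
So tuzmituv → tuzmituvvoth.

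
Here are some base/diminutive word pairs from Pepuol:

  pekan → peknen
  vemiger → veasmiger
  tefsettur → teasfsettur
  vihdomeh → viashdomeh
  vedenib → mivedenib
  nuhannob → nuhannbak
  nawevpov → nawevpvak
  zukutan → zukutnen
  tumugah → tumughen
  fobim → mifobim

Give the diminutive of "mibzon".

mibznak

vihdomeh and tumugah both end in -h yet inflect differently (viashdomeh, tumughen), so the final letter is not what conditions the rule; the last vowel is.
"mibzon" has last vowel 'o'. The stems whose last vowel is 'o' (nuhannob → nuhannbak, nawevpov → nawevpvak) delete the last vowel and add -ak.
The other patterns: stems whose last vowel is 'e' or 'u' insert -as- after the first vowel; stems whose last vowel is 'a' delete the last vowel and add -en; stems whose last vowel is 'i' add the prefix mi-.
So mibzon → mibznak.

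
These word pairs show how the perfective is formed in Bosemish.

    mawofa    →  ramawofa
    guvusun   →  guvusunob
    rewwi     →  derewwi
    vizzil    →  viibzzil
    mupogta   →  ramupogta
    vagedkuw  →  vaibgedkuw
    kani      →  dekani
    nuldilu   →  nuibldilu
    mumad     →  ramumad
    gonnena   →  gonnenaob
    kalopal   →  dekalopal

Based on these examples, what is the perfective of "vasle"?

gonnena and mawofa both end in -a yet inflect differently (gonnenaob, ramawofa), so the final letter is not what conditions the rule; the first letter is.
"vasle" begins with v-. The stems beginning with v- (vizzil → viibzzil, vagedkuw → vaibgedkuw) insert -ib- after the first vowel.
So vasle → vaibsle.

vaibsle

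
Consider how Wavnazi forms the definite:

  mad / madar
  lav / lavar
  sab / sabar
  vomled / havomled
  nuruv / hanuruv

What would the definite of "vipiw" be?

havipiw

"vipiw" has 2 vowels. The stems with 2 vowels (vomled → havomled, nuruv → hanuruv) add the prefix ha-.
So vipiw → havipiw.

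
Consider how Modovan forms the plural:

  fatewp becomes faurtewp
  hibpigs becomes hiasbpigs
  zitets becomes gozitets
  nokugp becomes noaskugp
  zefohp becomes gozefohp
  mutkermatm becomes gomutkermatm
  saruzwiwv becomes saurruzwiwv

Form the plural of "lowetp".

"lowetp" has second-to-last letter 't'. The stems whose second-to-last letter is 't' (mutkermatm → gomutkermatm, zitets → gozitets) add the prefix go-.
So lowetp → golowetp.

golowetp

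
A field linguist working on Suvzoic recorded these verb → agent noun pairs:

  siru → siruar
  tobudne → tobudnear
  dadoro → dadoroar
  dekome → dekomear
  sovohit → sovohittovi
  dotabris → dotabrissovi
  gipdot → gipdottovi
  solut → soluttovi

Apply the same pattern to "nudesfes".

gipdot and dadoro both have last vowel 'o' yet inflect differently (gipdottovi, dadoroar), so the last vowel is not what conditions the rule; whether the stem ends in a vowel or a consonant is.
"nudesfes" ends in a consonant. The stems ending in a consonant (solut → soluttovi, gipdot → gipdottovi, sovohit → sovohittovi) double the final consonant and add -ovi.
The other pattern: stems ending in a vowel add -ar.
So nudesfes → nudesfessovi.

nudesfessovi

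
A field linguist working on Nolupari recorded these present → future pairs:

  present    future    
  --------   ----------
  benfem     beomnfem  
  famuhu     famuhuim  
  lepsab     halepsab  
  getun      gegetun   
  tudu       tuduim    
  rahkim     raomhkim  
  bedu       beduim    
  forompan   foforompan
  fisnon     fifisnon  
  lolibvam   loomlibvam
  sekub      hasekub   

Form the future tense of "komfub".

sekub and tudu both have last vowel 'u' yet inflect differently (hasekub, tuduim), so the last vowel is not what conditions the rule; the final letter is.
"komfub" ends in -b. The stems ending in -b (lepsab → halepsab, sekub → hasekub) add the prefix ha-.
So komfub → hakomfub.

hakomfub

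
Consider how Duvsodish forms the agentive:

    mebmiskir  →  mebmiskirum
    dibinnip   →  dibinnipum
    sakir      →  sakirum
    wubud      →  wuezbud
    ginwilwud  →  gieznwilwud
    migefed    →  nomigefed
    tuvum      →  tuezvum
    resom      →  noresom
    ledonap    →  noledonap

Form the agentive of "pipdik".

pipdikum

dibinnip and ledonap both end in -p yet inflect differently (dibinnipum, noledonap), so the final letter is not what conditions the rule; the last vowel is.
"pipdik" has last vowel 'i'. The stems whose last vowel is 'i' (sakir → sakirum, mebmiskir → mebmiskirum, dibinnip → dibinnipum) add -um.
The other patterns: stems whose last vowel is 'u' insert -ez- after the first vowel; stems whose last vowel is 'a', 'e' or 'o' add the prefix no-.
So pipdik → pipdikum.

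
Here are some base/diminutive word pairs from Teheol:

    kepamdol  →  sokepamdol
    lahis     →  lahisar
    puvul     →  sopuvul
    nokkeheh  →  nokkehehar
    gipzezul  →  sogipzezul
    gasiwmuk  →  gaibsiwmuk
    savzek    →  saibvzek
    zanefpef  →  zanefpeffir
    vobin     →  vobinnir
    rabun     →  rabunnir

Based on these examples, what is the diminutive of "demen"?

puvul and rabun both have last vowel 'u' yet inflect differently (sopuvul, rabunnir), so the last vowel is not what conditions the rule; the final letter is.
"demen" ends in -n. The stems ending in -n (vobin → vobinnir, rabun → rabunnir) double the final consonant and add -ir.
The other patterns: stems ending in -l add the prefix so-; stems ending in -k insert -ib- after the first vowel; stems ending in -h or -s add -ar.
So demen → demennir.

demennir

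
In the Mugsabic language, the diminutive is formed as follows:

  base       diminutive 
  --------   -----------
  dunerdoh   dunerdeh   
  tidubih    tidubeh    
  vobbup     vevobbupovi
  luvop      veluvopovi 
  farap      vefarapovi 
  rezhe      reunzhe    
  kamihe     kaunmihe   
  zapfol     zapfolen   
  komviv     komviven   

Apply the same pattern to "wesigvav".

wesigvaven

dunerdoh and luvop both have last vowel 'o' yet inflect differently (dunerdeh, veluvopovi), so the last vowel is not what conditions the rule; the final letter is.
"wesigvav" ends in -v. The one such stem in the data (komviv → komviven) adds -en, so the same rule applies.
So wesigvav → wesigvaven.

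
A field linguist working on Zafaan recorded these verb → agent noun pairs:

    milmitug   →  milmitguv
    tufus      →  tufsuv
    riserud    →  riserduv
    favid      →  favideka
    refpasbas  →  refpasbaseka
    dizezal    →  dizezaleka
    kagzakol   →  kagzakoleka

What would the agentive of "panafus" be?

"panafus" has last vowel 'u'. The stems whose last vowel is 'u' (milmitug → milmitguv, tufus → tufsuv, riserud → riserduv) delete the last vowel and add -uv.
The other pattern: stems whose last vowel is 'a', 'i' or 'o' add -eka.
So panafus → panafsuv.

panafsuv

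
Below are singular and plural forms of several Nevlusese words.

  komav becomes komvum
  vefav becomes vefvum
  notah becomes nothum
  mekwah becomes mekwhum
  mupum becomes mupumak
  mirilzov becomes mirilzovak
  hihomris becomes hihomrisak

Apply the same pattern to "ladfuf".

ladfufak

"ladfuf" has last vowel 'u'. The one such stem in the data (mupum → mupumak) adds -ak, so the same rule applies.
The other pattern: stems whose last vowel is 'a' delete the last vowel and add -um.
So ladfuf → ladfufak.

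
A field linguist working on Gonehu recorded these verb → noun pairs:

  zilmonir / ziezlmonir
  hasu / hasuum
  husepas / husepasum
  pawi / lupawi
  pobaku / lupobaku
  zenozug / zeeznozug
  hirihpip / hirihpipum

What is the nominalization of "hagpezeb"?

hasu and pobaku both end in -u yet inflect differently (hasuum, lupobaku), so the final letter is not what conditions the rule; the first letter is.
"hagpezeb" begins with h-. The stems beginning with h- (hasu → hasuum, husepas → husepasum, hirihpip → hirihpipum) add -um.
The other patterns: stems beginning with z- insert -ez- after the first vowel; stems beginning with p- add the prefix lu-.
So hagpezeb → hagpezebum.

hagpezebum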